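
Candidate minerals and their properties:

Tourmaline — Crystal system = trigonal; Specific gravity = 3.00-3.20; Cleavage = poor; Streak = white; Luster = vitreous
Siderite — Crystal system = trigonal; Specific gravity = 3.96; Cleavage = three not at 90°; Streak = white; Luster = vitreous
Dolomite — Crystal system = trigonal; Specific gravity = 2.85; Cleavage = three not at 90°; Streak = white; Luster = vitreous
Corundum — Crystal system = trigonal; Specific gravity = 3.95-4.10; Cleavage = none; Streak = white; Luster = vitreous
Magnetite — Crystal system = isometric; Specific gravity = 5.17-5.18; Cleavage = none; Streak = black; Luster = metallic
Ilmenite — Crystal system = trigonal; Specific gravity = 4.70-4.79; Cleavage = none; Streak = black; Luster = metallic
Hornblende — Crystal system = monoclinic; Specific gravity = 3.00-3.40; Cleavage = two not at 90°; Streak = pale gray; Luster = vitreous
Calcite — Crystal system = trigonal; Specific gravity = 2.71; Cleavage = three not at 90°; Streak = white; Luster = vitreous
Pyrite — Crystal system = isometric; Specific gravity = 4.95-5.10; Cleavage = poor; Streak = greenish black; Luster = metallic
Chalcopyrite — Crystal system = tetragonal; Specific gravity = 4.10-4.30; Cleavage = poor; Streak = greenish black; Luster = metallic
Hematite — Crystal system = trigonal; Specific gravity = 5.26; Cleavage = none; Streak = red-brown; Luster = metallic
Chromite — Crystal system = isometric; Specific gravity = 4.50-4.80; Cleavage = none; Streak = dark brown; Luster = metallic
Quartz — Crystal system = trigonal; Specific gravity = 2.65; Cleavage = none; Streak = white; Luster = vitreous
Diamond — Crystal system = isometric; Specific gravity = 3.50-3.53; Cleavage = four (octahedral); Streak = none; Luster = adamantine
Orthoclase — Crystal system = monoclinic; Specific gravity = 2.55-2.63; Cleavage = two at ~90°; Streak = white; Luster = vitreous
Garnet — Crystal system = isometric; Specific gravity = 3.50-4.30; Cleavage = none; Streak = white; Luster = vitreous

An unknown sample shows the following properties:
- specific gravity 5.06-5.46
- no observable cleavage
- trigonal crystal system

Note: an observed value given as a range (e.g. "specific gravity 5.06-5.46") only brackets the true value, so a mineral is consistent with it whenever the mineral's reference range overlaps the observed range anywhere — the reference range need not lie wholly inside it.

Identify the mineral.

Hematite

Specific gravity 5.06-5.46 — Magnetite, Pyrite, Hematite remain.
No observable cleavage excludes Pyrite.
Trigonal crystal system excludes Magnetite.
Hematite is the sole remaining match.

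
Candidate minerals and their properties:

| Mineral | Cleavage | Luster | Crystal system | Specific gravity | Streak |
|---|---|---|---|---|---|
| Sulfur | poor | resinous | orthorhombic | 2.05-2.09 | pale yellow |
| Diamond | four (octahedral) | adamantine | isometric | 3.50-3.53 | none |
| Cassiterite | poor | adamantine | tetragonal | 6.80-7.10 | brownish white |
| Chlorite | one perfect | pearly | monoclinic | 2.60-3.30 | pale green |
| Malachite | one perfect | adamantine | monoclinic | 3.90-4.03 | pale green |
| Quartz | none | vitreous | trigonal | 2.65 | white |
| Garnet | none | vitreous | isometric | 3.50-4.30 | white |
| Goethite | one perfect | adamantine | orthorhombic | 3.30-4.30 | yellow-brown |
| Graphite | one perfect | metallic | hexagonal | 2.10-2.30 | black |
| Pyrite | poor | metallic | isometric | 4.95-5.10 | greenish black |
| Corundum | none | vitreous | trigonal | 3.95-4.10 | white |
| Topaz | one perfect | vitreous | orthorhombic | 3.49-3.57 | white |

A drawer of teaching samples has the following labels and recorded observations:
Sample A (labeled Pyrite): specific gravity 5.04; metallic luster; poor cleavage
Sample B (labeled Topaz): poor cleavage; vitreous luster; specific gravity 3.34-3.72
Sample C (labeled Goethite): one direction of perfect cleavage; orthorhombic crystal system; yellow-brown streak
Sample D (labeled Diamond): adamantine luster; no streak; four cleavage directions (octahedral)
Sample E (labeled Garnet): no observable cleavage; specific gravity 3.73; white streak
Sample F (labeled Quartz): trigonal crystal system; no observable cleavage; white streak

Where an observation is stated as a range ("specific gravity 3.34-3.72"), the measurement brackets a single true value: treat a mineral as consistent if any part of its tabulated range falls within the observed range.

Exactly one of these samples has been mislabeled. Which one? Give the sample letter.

B

Sample A: all recorded properties match Pyrite.
Sample B: poor cleavage is outside the reference for Topaz (cleavage one perfect) — mislabeled.
Sample C: all recorded properties match Goethite.
Sample D: all recorded properties match Diamond.
Sample E: all recorded properties match Garnet.
Sample F: all recorded properties match Quartz.
Only sample B is inconsistent with its label.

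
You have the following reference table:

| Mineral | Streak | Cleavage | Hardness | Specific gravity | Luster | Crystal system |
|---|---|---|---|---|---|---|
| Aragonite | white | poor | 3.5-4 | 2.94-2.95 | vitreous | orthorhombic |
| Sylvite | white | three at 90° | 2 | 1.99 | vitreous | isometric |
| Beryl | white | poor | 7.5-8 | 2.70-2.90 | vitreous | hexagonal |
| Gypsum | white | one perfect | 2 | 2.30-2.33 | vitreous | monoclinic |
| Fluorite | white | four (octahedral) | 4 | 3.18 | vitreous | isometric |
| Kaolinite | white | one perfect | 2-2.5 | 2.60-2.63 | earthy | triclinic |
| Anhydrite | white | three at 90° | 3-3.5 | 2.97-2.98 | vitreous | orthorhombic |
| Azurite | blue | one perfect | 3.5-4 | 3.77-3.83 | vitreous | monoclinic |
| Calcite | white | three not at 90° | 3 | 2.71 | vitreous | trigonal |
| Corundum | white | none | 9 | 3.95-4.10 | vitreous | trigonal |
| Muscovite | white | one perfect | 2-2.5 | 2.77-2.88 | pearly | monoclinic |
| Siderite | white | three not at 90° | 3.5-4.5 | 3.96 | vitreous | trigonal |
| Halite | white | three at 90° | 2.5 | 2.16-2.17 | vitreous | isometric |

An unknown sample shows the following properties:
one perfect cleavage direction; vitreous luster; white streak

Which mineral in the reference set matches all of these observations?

One perfect cleavage direction: leaves Gypsum, Kaolinite, Azurite, Muscovite.
Vitreous luster excludes Kaolinite, Muscovite.
White streak excludes Azurite.
Gypsum is the sole remaining match.

Gypsum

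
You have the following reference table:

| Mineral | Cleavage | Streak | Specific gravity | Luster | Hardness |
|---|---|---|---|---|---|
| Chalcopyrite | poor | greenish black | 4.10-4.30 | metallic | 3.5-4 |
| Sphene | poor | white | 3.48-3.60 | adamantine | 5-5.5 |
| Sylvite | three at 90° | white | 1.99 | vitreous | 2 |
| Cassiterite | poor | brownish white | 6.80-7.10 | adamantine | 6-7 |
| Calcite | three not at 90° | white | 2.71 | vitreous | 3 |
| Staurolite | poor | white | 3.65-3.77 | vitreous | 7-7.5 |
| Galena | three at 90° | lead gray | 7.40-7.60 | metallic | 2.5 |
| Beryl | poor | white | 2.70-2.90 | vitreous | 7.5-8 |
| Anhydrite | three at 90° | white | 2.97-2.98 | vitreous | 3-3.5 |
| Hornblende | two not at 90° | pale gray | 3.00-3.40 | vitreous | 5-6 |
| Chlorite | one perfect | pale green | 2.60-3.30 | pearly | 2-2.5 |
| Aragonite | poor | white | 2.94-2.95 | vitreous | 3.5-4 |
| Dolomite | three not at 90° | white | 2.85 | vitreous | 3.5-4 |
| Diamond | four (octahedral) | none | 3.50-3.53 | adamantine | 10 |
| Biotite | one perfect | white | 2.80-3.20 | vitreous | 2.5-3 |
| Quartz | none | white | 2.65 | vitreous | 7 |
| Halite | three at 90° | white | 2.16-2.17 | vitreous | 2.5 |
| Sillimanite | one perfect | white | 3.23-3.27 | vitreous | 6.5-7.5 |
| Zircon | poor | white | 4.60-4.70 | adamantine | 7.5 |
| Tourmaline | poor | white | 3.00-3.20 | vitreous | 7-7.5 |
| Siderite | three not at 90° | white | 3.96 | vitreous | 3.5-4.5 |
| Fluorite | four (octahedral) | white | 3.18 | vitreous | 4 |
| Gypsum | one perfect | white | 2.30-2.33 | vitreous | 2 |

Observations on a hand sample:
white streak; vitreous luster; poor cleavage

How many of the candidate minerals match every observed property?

4

White streak eliminates Chalcopyrite, Cassiterite, Galena, Hornblende, Chlorite, Diamond.
Vitreous luster is inconsistent with Sphene, Zircon.
Poor cleavage — Staurolite, Beryl, Aragonite, Tourmaline remain.
Remaining candidates: Aragonite, Beryl, Staurolite, Tourmaline.
That is 4 minerals.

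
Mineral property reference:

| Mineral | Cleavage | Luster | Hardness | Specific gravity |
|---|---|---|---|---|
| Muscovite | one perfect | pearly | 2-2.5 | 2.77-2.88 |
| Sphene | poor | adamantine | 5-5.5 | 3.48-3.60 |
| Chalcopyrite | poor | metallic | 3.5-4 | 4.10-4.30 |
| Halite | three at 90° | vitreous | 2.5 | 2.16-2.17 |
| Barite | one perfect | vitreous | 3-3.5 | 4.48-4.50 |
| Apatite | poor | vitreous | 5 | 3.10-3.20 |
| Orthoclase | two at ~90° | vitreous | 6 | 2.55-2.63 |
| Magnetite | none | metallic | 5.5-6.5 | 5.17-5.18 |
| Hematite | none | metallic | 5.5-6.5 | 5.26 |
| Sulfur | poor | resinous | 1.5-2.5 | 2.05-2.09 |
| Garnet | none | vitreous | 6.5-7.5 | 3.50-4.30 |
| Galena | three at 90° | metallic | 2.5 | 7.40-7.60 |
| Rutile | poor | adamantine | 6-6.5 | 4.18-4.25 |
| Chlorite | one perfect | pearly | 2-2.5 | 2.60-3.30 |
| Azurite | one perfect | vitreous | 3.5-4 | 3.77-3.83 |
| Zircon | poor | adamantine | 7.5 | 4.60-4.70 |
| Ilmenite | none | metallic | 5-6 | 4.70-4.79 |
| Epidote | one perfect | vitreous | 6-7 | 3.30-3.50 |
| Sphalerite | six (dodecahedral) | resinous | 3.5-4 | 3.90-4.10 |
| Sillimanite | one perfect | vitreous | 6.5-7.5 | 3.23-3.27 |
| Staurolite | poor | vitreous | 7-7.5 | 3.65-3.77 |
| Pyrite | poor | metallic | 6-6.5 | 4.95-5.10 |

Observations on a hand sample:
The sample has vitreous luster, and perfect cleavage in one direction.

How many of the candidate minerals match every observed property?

Vitreous luster — Halite, Barite, Apatite, Orthoclase, Garnet, Azurite, Epidote, Sillimanite, Staurolite remain.
Perfect cleavage in one direction — only Barite, Azurite, Epidote, Sillimanite remain.
Remaining candidates: Azurite, Barite, Epidote, Sillimanite.
That is 4 minerals.

4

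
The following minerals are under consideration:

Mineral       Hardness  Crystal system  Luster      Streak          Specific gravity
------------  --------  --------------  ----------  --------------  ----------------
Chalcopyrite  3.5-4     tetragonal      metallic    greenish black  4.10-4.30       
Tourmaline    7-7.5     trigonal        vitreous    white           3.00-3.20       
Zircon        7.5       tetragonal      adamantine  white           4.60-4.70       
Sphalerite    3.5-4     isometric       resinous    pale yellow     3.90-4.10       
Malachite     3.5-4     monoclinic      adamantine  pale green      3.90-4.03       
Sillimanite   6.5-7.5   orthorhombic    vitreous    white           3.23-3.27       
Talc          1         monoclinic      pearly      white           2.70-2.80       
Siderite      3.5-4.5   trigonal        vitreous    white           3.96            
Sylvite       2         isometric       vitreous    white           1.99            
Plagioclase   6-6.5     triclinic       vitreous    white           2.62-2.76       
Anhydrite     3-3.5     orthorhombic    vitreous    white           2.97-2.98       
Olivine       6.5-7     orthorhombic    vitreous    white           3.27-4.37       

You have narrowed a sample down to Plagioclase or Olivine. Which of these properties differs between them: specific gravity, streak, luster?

Specific gravity: Plagioclase 2.62-2.76, Olivine 3.27-4.37 — different.
Streak: both white — no difference.
Luster: both vitreous — no difference.
Of the listed properties, specific gravity is the one that separates them.

specific gravity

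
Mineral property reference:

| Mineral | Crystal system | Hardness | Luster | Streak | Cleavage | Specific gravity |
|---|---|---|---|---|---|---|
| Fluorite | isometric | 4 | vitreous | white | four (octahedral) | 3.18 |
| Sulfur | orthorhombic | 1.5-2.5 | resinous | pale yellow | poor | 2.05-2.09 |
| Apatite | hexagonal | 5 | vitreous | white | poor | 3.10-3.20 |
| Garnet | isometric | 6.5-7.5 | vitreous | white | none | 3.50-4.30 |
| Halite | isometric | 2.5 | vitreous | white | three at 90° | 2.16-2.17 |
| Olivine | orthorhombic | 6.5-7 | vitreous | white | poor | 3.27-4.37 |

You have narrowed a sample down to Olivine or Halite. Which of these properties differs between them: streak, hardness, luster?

Streak: both white — no difference.
Hardness: Olivine 6.5-7, Halite 2.5 — different.
Luster: both vitreous — no difference.
Only hardness differs between Olivine and Halite among the listed tests.

hardness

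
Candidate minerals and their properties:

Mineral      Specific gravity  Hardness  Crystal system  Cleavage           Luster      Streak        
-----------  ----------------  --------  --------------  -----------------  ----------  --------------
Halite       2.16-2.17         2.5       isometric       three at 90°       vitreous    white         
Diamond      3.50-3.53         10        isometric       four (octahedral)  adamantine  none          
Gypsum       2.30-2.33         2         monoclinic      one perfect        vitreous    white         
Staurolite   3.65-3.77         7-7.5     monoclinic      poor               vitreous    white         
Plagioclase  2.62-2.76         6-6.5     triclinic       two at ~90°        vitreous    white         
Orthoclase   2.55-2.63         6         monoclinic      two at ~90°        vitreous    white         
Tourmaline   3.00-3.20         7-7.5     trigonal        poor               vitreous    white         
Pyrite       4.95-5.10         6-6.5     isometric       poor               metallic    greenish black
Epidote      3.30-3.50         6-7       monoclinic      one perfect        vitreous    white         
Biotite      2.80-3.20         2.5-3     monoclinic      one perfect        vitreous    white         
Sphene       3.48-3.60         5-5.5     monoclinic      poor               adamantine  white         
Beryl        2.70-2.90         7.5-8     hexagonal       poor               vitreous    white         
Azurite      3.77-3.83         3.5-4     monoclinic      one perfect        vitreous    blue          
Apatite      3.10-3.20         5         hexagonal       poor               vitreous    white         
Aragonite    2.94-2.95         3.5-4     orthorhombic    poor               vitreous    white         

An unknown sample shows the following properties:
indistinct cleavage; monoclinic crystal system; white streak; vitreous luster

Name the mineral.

Indistinct cleavage: narrows the field to Staurolite, Tourmaline, Pyrite, Sphene, Beryl, Apatite, Aragonite.
Monoclinic crystal system: leaves Staurolite, Sphene.
White streak: all remaining candidates fit.
Vitreous luster rules out Sphene.
Only Staurolite satisfies all observations.

Staurolite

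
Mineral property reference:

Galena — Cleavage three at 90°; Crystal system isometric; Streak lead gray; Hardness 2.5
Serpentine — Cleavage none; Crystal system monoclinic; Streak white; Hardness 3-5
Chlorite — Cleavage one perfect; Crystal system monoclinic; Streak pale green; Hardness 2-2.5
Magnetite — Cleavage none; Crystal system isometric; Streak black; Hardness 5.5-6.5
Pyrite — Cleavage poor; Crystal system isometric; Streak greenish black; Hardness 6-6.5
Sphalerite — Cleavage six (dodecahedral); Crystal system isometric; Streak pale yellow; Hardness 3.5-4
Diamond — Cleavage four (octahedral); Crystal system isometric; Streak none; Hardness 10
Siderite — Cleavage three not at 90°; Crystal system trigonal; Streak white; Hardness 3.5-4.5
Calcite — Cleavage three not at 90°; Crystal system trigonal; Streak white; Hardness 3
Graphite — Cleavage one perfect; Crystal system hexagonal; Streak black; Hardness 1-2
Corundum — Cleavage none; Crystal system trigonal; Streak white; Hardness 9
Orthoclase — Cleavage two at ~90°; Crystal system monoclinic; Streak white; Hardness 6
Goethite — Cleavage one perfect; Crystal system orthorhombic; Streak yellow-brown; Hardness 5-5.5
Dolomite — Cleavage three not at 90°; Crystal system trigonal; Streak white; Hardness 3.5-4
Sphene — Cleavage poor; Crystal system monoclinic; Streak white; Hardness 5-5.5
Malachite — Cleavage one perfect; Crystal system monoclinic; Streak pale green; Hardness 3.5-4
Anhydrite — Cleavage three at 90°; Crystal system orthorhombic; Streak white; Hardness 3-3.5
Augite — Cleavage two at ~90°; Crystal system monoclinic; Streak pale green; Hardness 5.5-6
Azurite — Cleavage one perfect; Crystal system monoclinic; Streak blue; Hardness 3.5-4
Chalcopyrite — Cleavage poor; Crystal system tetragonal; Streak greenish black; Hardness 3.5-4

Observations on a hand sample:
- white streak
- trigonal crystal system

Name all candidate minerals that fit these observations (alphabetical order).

Calcite, Corundum, Dolomite, Siderite

White streak — only Serpentine, Siderite, Calcite, Corundum, Orthoclase, Dolomite, Sphene, Anhydrite remain.
Trigonal crystal system is inconsistent with Serpentine, Orthoclase, Sphene, Anhydrite.
The minerals that satisfy all observations are Calcite, Corundum, Dolomite, Siderite.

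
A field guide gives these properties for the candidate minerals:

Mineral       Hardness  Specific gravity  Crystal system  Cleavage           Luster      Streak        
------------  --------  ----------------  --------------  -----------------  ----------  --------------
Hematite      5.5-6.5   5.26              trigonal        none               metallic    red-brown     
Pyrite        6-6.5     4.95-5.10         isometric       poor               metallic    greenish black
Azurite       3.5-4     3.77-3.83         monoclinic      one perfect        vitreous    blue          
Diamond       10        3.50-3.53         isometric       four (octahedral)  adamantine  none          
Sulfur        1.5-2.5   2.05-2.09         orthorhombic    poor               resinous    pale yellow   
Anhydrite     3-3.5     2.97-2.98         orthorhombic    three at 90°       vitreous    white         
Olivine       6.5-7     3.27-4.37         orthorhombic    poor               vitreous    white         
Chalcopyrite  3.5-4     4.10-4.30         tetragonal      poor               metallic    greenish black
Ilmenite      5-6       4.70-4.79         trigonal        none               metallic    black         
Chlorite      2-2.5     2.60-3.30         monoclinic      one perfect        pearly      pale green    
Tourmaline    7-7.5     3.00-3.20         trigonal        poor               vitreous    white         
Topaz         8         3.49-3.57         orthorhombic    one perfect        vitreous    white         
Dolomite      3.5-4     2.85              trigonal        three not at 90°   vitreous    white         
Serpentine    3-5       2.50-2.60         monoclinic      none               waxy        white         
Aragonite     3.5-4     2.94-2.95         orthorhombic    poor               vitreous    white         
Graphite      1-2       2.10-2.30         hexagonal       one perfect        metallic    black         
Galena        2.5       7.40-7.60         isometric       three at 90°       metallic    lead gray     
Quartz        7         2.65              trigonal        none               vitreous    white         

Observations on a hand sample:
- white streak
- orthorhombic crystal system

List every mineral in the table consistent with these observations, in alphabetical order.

White streak — Anhydrite, Olivine, Tourmaline, Topaz, Dolomite, Serpentine, Aragonite, Quartz remain.
Orthorhombic crystal system excludes Tourmaline, Dolomite, Serpentine, Quartz.
Consistent with every observation: Anhydrite, Aragonite, Olivine, Topaz.

Anhydrite, Aragonite, Olivine, Topaz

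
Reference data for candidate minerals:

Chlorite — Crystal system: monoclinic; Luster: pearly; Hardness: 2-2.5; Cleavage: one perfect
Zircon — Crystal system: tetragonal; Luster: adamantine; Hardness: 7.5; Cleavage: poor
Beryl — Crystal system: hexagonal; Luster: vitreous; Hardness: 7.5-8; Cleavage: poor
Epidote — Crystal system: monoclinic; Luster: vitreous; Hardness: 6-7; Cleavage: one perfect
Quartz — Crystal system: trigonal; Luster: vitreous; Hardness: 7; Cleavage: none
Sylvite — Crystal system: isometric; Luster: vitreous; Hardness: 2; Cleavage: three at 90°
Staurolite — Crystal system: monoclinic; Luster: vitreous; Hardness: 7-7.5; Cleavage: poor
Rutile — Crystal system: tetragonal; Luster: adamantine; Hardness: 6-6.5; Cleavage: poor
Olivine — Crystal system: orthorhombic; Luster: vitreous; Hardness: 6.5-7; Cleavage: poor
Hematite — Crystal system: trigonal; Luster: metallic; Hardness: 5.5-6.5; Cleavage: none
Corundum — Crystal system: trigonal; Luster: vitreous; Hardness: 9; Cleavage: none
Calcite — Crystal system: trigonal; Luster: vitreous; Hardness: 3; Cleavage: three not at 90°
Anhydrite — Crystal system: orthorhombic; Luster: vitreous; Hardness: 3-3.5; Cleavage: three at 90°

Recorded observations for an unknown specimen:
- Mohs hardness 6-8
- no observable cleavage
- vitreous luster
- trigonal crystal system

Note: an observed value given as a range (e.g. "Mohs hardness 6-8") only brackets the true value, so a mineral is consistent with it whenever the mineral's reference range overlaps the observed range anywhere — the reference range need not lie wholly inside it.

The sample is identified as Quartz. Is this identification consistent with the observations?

Mohs hardness 6-8 — fits Quartz (hardness 7).
No observable cleavage — fits Quartz (cleavage none).
Vitreous luster — fits Quartz (vitreous luster).
Trigonal crystal system — fits Quartz (trigonal system).
All observations are consistent with the tabulated values for Quartz.

Consistent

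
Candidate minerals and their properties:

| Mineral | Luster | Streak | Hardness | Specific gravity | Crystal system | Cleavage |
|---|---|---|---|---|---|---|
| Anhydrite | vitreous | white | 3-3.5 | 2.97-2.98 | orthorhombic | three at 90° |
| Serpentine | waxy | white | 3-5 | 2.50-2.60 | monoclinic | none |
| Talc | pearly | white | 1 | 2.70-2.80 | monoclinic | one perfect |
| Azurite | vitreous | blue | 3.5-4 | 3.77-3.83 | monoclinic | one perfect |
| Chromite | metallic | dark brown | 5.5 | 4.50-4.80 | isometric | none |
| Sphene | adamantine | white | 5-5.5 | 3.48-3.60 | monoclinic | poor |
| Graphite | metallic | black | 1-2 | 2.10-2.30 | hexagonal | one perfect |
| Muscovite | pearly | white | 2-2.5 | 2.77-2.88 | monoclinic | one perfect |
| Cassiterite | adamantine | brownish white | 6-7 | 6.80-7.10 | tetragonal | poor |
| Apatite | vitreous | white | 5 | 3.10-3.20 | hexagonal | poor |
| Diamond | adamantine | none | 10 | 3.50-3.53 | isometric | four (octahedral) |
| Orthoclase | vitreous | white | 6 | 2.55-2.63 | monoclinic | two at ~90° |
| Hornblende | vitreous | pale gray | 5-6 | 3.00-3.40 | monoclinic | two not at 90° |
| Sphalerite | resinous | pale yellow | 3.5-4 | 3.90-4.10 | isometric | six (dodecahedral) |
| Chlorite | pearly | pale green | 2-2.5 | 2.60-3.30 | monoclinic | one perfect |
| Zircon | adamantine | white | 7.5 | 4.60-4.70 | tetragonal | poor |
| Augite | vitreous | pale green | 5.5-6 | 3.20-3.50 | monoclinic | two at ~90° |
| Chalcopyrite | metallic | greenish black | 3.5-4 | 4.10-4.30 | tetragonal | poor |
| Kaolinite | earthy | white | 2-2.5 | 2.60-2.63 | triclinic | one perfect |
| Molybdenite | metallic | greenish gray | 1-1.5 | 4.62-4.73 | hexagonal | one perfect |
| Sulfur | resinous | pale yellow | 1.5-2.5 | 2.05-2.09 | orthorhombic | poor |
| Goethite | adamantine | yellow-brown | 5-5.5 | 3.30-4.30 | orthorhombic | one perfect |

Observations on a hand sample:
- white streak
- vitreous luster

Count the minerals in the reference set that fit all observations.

White streak: narrows the field to Anhydrite, Serpentine, Talc, Sphene, Muscovite, Apatite, Orthoclase, Zircon, Kaolinite.
Vitreous luster: Anhydrite, Apatite, Orthoclase remain.
The minerals that satisfy all observations are Anhydrite, Apatite, Orthoclase.
That is 3 minerals.

3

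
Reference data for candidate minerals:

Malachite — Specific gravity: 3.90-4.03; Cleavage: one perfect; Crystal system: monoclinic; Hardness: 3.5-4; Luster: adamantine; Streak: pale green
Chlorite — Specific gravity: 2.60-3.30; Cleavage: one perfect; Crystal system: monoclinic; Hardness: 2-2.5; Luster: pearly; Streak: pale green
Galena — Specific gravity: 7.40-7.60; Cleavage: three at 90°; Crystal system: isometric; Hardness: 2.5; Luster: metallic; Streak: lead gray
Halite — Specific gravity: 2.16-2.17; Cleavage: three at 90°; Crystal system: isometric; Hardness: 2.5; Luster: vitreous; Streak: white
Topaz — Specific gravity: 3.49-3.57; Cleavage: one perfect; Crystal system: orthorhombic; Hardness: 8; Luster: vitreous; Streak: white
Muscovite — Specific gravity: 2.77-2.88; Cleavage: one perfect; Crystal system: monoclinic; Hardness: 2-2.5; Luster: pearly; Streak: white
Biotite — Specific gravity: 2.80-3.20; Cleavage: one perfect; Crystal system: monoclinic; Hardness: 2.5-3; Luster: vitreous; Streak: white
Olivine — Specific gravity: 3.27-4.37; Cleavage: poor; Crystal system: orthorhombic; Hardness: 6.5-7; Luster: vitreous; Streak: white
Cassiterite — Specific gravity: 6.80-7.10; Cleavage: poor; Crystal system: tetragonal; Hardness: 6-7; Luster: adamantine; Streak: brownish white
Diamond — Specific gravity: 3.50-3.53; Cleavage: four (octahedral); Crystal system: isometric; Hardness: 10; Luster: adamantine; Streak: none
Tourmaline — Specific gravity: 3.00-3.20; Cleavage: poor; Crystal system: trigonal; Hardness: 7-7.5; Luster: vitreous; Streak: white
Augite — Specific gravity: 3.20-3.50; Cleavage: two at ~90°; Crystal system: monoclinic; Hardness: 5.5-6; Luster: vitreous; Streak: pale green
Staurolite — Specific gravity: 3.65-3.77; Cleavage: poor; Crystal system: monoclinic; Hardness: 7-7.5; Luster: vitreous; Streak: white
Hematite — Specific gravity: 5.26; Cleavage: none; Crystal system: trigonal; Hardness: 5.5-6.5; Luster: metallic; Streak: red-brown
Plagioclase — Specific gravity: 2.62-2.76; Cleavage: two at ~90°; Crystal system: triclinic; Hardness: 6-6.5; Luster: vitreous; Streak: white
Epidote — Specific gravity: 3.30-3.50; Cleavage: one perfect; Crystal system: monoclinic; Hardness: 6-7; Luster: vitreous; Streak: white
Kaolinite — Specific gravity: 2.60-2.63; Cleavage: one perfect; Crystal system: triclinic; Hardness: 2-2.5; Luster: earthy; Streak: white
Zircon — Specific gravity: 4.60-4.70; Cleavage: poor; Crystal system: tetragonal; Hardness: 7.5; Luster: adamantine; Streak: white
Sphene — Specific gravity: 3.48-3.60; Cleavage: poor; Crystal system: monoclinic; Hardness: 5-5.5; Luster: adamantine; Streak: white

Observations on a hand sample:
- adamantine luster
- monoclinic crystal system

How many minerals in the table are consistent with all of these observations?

Adamantine luster: only Malachite, Cassiterite, Diamond, Zircon, Sphene remain.
Monoclinic crystal system: Malachite, Sphene remain.
The minerals that satisfy all observations are Malachite, Sphene.
That is 2 minerals.

2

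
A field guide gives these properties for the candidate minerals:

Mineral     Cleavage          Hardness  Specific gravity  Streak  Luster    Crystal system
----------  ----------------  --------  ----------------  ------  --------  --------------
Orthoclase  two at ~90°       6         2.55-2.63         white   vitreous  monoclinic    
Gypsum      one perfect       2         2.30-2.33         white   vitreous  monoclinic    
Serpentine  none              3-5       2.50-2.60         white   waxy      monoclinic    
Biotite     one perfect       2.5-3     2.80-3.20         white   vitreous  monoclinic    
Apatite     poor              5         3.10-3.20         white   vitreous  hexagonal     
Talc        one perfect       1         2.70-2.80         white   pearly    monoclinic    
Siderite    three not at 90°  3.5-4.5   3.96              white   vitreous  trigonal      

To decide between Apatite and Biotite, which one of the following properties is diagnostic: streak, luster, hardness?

hardness

Streak: both white — same for both.
Luster: both vitreous — same for both.
Hardness: Apatite 5, Biotite 2.5-3 — different.
Only hardness differs between Apatite and Biotite among the listed tests.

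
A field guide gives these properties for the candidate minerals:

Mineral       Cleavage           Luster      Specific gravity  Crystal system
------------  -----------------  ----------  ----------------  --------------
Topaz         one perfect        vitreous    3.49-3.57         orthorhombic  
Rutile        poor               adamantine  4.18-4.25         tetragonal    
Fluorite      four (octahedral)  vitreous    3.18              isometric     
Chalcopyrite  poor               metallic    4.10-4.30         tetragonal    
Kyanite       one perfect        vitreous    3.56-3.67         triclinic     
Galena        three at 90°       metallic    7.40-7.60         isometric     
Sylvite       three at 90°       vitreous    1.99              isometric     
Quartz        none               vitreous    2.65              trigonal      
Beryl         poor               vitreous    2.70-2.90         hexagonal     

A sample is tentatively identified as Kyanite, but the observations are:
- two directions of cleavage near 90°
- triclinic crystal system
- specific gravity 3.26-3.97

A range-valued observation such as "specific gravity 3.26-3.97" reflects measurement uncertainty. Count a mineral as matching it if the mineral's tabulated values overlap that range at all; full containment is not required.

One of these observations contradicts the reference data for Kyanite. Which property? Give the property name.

Two directions of cleavage near 90°: Kyanite has cleavage one perfect — inconsistent.
Triclinic crystal system: Kyanite has triclinic system — within range.
Specific gravity 3.26-3.97: Kyanite has SG 3.56-3.67 — within range.
Only the cleavage is inconsistent.

cleavage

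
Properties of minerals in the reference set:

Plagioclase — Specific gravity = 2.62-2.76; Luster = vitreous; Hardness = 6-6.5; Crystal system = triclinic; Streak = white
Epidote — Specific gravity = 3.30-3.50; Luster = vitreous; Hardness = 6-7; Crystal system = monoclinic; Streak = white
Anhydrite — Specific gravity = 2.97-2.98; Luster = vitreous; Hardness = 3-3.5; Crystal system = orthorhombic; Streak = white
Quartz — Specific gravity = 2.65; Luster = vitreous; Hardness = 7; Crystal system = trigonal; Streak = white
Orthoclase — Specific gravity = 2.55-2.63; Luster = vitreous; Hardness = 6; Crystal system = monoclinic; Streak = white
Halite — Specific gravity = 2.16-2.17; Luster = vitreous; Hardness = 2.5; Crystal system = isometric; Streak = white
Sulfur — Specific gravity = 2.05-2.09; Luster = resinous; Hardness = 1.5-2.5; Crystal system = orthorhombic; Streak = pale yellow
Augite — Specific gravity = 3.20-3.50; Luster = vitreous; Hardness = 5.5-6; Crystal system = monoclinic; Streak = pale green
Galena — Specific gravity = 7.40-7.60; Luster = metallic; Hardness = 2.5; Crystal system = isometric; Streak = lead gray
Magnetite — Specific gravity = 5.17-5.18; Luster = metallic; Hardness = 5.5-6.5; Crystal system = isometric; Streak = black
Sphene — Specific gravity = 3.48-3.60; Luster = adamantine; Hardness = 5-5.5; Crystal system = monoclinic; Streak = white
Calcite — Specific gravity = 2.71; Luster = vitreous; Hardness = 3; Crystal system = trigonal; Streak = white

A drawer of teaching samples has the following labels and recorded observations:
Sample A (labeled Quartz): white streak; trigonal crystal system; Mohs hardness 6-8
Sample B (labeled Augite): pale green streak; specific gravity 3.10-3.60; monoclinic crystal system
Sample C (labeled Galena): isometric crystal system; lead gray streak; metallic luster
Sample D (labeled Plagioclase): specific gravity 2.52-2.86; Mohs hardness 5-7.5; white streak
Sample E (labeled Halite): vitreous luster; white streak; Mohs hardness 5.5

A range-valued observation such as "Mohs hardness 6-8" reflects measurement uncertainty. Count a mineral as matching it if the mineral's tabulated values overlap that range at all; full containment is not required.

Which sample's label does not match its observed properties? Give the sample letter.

Sample A: all recorded properties match Quartz.
Sample B: all recorded properties match Augite.
Sample C: all recorded properties match Galena.
Sample D: all recorded properties match Plagioclase.
Sample E: Halite has hardness 2.5, but the record shows Mohs hardness 5.5 — this label is wrong.
Sample E is the mislabeled one.

E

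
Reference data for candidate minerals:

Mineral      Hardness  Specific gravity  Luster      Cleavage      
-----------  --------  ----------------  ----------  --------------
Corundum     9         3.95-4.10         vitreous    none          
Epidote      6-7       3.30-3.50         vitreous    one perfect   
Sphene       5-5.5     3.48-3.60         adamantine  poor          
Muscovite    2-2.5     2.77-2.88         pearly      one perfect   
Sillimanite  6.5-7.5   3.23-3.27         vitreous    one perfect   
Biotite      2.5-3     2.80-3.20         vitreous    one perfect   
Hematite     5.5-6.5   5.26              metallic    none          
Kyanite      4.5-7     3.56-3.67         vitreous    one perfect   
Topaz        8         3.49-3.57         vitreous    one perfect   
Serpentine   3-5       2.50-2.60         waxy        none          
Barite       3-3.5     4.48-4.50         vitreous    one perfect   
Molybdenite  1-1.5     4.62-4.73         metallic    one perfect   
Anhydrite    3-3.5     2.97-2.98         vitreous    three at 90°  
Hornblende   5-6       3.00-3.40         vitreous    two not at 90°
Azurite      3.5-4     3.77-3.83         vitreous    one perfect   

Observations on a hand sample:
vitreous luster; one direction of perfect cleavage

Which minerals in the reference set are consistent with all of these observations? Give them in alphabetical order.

Vitreous luster is inconsistent with Sphene, Muscovite, Hematite, Serpentine, Molybdenite.
One direction of perfect cleavage excludes Corundum, Anhydrite, Hornblende.
Consistent with every observation: Azurite, Barite, Biotite, Epidote, Kyanite, Sillimanite, Topaz.

Azurite, Barite, Biotite, Epidote, Kyanite, Sillimanite, Topaz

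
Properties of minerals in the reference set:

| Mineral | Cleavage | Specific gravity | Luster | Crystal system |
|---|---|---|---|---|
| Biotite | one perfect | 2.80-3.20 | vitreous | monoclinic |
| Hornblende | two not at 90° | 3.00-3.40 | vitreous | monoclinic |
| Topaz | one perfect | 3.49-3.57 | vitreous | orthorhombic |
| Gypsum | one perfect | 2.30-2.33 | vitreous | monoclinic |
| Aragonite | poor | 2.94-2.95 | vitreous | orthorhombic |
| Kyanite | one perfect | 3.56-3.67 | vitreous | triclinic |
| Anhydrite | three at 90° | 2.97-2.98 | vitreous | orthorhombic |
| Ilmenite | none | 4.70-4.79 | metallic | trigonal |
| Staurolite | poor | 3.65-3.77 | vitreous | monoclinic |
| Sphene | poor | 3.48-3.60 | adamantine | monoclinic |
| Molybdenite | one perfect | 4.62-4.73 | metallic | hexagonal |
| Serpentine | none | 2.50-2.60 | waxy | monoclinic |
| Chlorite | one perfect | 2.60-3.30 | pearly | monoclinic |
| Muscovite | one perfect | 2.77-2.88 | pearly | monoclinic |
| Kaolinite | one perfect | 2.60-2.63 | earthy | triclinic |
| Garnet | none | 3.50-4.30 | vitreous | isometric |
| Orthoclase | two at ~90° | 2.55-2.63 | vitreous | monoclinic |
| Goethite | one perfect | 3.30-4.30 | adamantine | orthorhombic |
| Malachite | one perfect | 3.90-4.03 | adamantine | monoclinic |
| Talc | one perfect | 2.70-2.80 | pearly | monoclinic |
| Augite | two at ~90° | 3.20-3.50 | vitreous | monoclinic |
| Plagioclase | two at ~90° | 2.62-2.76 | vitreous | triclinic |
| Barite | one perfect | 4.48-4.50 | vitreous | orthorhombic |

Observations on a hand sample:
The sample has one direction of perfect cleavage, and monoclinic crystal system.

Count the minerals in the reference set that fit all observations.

6

One direction of perfect cleavage — narrows the field to Biotite, Topaz, Gypsum, Kyanite, Molybdenite, Chlorite, Muscovite, Kaolinite, Goethite, Malachite, Talc, Barite.
Monoclinic crystal system eliminates Topaz, Kyanite, Molybdenite, Kaolinite, Goethite, Barite.
Remaining candidates: Biotite, Chlorite, Gypsum, Malachite, Muscovite, Talc.
That is 6 minerals.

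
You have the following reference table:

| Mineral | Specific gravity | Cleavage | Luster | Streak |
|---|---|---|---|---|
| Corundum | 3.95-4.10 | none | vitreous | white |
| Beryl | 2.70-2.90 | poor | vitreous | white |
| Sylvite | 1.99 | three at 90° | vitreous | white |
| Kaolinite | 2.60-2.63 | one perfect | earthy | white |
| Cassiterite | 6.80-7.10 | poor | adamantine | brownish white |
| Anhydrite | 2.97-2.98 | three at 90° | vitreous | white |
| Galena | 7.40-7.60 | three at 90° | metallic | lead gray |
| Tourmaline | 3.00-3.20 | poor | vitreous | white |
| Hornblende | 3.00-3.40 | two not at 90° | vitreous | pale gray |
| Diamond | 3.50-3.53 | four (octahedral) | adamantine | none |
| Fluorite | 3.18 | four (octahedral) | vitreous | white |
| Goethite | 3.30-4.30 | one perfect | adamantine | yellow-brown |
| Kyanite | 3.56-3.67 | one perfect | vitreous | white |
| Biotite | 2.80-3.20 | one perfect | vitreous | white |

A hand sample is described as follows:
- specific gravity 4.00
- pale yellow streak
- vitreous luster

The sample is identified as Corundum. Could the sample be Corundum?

Specific gravity 4.00 — consistent with Corundum (SG 3.95-4.10).
Pale yellow streak — Corundum has white streak; which does not match.
Vitreous luster — consistent with Corundum (vitreous luster).
Streak alone is enough to reject Corundum.

No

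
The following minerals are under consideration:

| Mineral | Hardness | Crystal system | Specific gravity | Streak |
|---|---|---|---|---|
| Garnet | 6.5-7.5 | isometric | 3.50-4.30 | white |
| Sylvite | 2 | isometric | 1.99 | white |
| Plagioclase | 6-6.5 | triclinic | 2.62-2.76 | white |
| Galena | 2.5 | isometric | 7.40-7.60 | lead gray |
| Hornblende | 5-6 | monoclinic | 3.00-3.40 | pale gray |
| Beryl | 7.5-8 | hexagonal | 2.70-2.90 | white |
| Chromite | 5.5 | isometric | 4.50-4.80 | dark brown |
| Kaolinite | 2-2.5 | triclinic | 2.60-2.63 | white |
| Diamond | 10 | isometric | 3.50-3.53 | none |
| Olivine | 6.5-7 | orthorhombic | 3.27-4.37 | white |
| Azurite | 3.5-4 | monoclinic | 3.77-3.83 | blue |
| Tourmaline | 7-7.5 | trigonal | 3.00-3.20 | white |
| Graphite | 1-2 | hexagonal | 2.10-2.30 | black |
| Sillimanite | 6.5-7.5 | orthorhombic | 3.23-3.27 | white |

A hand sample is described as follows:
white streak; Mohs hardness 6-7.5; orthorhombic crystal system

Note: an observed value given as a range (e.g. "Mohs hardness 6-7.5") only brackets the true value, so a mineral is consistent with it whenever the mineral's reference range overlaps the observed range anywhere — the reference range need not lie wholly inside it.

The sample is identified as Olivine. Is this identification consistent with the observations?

Yes

White streak — matches Olivine (white streak).
Mohs hardness 6-7.5 — matches Olivine (hardness 6.5-7).
Orthorhombic crystal system — matches Olivine (orthorhombic system).
All observations are consistent with the tabulated values for Olivine.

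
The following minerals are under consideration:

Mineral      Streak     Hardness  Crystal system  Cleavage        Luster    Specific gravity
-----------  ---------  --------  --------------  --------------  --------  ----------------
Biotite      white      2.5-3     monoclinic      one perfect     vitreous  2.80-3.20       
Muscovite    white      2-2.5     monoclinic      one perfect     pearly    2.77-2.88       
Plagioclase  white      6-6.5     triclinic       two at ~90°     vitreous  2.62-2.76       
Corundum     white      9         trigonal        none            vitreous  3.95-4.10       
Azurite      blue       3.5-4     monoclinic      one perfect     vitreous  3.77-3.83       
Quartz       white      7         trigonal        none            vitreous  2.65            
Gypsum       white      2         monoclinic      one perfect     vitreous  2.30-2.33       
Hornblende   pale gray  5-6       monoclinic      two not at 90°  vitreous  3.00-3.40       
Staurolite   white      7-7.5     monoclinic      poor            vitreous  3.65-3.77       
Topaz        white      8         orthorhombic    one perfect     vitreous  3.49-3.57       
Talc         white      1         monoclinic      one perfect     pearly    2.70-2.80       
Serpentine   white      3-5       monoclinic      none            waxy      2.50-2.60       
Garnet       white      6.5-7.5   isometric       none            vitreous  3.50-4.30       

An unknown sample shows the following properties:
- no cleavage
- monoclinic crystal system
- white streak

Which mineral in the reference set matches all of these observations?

Serpentine

No cleavage — leaves Corundum, Quartz, Serpentine, Garnet.
Monoclinic crystal system — narrows the field to Serpentine.
White streak — every remaining candidate is consistent.
Serpentine is the sole remaining match.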